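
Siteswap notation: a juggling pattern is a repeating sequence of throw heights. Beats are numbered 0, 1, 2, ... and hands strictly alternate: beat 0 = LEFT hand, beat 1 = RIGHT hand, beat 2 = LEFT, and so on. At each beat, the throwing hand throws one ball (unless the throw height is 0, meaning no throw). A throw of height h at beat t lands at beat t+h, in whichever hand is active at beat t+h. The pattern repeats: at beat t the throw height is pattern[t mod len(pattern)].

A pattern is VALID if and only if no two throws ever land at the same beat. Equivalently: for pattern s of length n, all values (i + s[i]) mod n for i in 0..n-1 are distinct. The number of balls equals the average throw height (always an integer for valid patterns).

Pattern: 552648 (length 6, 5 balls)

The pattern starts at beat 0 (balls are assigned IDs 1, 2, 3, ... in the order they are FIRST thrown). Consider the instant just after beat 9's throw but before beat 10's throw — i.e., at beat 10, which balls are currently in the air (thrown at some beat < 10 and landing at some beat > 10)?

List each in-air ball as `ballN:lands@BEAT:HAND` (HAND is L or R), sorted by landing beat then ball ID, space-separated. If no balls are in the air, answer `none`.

Answer: ball2:lands@11:R ball5:lands@12:L ball1:lands@13:R ball4:lands@15:R

Derivation:
Beat 0 (L): throw ball1 h=5 -> lands@5:R; in-air after throw: [b1@5:R]
Beat 1 (R): throw ball2 h=5 -> lands@6:L; in-air after throw: [b1@5:R b2@6:L]
Beat 2 (L): throw ball3 h=2 -> lands@4:L; in-air after throw: [b3@4:L b1@5:R b2@6:L]
Beat 3 (R): throw ball4 h=6 -> lands@9:R; in-air after throw: [b3@4:L b1@5:R b2@6:L b4@9:R]
Beat 4 (L): throw ball3 h=4 -> lands@8:L; in-air after throw: [b1@5:R b2@6:L b3@8:L b4@9:R]
Beat 5 (R): throw ball1 h=8 -> lands@13:R; in-air after throw: [b2@6:L b3@8:L b4@9:R b1@13:R]
Beat 6 (L): throw ball2 h=5 -> lands@11:R; in-air after throw: [b3@8:L b4@9:R b2@11:R b1@13:R]
Beat 7 (R): throw ball5 h=5 -> lands@12:L; in-air after throw: [b3@8:L b4@9:R b2@11:R b5@12:L b1@13:R]
Beat 8 (L): throw ball3 h=2 -> lands@10:L; in-air after throw: [b4@9:R b3@10:L b2@11:R b5@12:L b1@13:R]
Beat 9 (R): throw ball4 h=6 -> lands@15:R; in-air after throw: [b3@10:L b2@11:R b5@12:L b1@13:R b4@15:R]
Beat 10 (L): throw ball3 h=4 -> lands@14:L; in-air after throw: [b2@11:R b5@12:L b1@13:R b3@14:L b4@15:R]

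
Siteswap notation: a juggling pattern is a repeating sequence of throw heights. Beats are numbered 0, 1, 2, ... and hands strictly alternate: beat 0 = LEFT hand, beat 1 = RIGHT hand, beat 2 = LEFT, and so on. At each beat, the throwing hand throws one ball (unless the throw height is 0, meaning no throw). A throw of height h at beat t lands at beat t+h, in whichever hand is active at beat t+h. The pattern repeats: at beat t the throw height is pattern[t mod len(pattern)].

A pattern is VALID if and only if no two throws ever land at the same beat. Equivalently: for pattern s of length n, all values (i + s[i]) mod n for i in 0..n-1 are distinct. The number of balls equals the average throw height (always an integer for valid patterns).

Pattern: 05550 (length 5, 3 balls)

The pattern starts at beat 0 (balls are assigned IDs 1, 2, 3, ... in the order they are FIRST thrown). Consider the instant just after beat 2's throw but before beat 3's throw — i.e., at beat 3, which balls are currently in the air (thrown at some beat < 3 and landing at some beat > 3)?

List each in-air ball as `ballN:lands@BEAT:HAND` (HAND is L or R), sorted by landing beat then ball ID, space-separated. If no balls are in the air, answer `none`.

Beat 1 (R): throw ball1 h=5 -> lands@6:L; in-air after throw: [b1@6:L]
Beat 2 (L): throw ball2 h=5 -> lands@7:R; in-air after throw: [b1@6:L b2@7:R]
Beat 3 (R): throw ball3 h=5 -> lands@8:L; in-air after throw: [b1@6:L b2@7:R b3@8:L]

Answer: ball1:lands@6:L ball2:lands@7:R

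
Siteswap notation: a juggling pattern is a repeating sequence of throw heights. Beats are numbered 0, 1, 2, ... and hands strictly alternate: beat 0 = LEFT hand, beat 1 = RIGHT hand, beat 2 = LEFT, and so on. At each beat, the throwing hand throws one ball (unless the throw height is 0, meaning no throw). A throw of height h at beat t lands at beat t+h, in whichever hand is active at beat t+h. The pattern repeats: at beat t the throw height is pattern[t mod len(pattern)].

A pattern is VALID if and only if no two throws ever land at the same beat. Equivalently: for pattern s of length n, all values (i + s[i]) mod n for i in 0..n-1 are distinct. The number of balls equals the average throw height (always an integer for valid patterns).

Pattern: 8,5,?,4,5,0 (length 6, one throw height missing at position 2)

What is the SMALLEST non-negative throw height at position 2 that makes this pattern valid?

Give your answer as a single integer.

Answer: 2

Derivation:
i=0: (0 + 8) mod 6 = 2
i=1: (1 + 5) mod 6 = 0
i=2: s[i]=? (unknown)
i=3: (3 + 4) mod 6 = 1
i=4: (4 + 5) mod 6 = 3
i=5: (5 + 0) mod 6 = 5
Known residues: [0, 1, 2, 3, 5]; need a permutation of 0..5, so missing residue r = 4
Need (2 + s) mod 6 = 4; smallest s = (4 - 2) mod 6 = 2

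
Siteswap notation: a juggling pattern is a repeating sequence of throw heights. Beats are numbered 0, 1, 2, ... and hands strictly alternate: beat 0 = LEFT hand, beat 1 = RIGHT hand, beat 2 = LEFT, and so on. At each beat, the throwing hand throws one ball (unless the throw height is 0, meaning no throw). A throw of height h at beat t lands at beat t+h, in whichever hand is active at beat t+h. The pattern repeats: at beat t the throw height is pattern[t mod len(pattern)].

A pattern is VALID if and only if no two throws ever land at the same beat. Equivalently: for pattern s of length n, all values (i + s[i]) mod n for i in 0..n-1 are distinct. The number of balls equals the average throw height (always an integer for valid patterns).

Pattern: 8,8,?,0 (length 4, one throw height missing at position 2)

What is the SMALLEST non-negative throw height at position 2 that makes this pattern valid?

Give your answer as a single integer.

Answer: 0

Derivation:
i=0: (0 + 8) mod 4 = 0
i=1: (1 + 8) mod 4 = 1
i=2: s[i]=? (unknown)
i=3: (3 + 0) mod 4 = 3
Known residues: [0, 1, 3]; need a permutation of 0..3, so missing residue r = 2
Need (2 + s) mod 4 = 2; smallest s = (2 - 2) mod 4 = 0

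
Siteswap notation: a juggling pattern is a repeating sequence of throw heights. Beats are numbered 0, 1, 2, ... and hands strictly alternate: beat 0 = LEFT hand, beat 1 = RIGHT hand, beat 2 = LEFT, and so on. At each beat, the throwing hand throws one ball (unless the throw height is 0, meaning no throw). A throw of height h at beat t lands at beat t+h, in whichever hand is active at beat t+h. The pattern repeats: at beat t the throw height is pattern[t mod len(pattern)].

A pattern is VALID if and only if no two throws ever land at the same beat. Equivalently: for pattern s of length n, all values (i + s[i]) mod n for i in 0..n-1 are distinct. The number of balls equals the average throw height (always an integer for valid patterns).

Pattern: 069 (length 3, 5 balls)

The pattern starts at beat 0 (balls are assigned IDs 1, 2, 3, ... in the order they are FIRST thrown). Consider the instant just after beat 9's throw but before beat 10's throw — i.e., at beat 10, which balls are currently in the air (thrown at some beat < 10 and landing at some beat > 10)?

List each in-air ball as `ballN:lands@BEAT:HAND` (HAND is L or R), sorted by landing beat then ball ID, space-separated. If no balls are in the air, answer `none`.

Beat 1 (R): throw ball1 h=6 -> lands@7:R; in-air after throw: [b1@7:R]
Beat 2 (L): throw ball2 h=9 -> lands@11:R; in-air after throw: [b1@7:R b2@11:R]
Beat 4 (L): throw ball3 h=6 -> lands@10:L; in-air after throw: [b1@7:R b3@10:L b2@11:R]
Beat 5 (R): throw ball4 h=9 -> lands@14:L; in-air after throw: [b1@7:R b3@10:L b2@11:R b4@14:L]
Beat 7 (R): throw ball1 h=6 -> lands@13:R; in-air after throw: [b3@10:L b2@11:R b1@13:R b4@14:L]
Beat 8 (L): throw ball5 h=9 -> lands@17:R; in-air after throw: [b3@10:L b2@11:R b1@13:R b4@14:L b5@17:R]
Beat 10 (L): throw ball3 h=6 -> lands@16:L; in-air after throw: [b2@11:R b1@13:R b4@14:L b3@16:L b5@17:R]

Answer: ball2:lands@11:R ball1:lands@13:R ball4:lands@14:L ball5:lands@17:R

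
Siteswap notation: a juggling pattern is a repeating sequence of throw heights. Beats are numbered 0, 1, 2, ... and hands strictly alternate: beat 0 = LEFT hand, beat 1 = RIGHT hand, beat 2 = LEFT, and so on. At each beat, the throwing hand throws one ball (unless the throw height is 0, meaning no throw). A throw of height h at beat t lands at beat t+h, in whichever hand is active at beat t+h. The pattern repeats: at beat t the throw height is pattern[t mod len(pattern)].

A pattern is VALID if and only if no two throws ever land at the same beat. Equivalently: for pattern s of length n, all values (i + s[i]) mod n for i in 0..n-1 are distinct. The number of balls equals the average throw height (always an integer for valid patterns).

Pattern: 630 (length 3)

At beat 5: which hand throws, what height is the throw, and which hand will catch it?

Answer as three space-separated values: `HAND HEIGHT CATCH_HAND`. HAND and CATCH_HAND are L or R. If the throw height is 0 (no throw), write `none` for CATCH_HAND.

Answer: R 0 none

Derivation:
Beat 5: 5 mod 2 = 1, so hand = R
Throw height = pattern[5 mod 3] = pattern[2] = 0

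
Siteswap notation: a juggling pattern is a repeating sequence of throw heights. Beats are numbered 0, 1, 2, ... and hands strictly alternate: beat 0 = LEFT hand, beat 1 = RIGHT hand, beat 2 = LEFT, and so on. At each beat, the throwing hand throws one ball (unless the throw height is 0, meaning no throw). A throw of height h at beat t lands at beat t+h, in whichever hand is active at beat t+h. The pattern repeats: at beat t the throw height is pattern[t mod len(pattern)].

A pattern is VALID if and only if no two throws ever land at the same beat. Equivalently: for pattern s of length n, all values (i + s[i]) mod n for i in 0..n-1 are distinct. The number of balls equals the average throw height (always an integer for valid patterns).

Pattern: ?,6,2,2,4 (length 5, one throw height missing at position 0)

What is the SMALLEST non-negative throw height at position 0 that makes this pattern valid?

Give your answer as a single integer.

i=0: s[i]=? (unknown)
i=1: (1 + 6) mod 5 = 2
i=2: (2 + 2) mod 5 = 4
i=3: (3 + 2) mod 5 = 0
i=4: (4 + 4) mod 5 = 3
Known residues: [0, 2, 3, 4]; need a permutation of 0..4, so missing residue r = 1
Need (0 + s) mod 5 = 1; smallest s = (1 - 0) mod 5 = 1

Answer: 1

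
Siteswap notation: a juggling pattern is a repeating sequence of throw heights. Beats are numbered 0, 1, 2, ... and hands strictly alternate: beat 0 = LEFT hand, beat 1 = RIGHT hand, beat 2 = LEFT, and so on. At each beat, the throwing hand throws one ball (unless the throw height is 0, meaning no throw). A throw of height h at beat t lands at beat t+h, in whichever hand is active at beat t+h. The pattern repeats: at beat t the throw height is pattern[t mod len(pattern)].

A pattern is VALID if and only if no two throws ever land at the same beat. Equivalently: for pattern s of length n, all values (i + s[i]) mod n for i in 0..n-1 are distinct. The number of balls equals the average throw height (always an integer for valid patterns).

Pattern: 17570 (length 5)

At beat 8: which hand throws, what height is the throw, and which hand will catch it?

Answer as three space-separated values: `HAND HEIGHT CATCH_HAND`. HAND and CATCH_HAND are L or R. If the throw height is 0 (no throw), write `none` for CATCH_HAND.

Answer: L 7 R

Derivation:
Beat 8: 8 mod 2 = 0, so hand = L
Throw height = pattern[8 mod 5] = pattern[3] = 7
Lands at beat 8+7=15, 15 mod 2 = 1, so catch hand = R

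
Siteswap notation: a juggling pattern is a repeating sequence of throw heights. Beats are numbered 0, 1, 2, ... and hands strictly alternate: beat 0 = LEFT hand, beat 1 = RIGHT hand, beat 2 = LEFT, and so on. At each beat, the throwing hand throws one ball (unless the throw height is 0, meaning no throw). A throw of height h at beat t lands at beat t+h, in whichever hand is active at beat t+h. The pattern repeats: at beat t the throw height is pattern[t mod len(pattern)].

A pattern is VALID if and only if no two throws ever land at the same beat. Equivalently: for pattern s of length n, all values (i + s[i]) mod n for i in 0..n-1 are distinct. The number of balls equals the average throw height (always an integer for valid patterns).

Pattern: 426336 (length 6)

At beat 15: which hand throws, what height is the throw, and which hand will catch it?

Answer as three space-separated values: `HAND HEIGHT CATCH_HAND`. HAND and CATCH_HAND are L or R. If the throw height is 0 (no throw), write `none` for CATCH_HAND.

Answer: R 3 L

Derivation:
Beat 15: 15 mod 2 = 1, so hand = R
Throw height = pattern[15 mod 6] = pattern[3] = 3
Lands at beat 15+3=18, 18 mod 2 = 0, so catch hand = L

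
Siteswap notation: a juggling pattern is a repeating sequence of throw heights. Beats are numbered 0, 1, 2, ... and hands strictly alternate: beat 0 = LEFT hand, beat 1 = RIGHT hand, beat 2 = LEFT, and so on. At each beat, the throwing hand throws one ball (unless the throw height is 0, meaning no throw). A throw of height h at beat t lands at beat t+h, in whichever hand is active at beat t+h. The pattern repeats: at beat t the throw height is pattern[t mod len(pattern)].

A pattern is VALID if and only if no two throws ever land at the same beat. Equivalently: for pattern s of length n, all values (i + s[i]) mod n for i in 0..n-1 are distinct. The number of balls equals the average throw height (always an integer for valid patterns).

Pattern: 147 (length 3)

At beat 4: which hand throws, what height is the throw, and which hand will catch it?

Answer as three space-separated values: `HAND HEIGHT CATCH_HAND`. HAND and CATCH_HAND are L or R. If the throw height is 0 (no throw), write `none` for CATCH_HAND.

Answer: L 4 L

Derivation:
Beat 4: 4 mod 2 = 0, so hand = L
Throw height = pattern[4 mod 3] = pattern[1] = 4
Lands at beat 4+4=8, 8 mod 2 = 0, so catch hand = L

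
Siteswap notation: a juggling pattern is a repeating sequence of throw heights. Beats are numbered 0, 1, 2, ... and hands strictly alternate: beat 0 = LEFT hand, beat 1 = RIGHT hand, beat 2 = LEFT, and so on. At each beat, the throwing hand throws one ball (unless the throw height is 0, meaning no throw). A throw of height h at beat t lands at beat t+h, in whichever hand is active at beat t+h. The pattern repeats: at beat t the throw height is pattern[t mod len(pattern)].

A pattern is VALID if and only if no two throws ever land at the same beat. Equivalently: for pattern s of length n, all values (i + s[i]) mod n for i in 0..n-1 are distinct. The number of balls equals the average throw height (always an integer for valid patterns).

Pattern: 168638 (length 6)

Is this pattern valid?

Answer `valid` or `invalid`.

i=0: (i + s[i]) mod n = (0 + 1) mod 6 = 1
i=1: (i + s[i]) mod n = (1 + 6) mod 6 = 1
i=2: (i + s[i]) mod n = (2 + 8) mod 6 = 4
i=3: (i + s[i]) mod n = (3 + 6) mod 6 = 3
i=4: (i + s[i]) mod n = (4 + 3) mod 6 = 1
i=5: (i + s[i]) mod n = (5 + 8) mod 6 = 1
Residues: [1, 1, 4, 3, 1, 1], distinct: False

Answer: invalid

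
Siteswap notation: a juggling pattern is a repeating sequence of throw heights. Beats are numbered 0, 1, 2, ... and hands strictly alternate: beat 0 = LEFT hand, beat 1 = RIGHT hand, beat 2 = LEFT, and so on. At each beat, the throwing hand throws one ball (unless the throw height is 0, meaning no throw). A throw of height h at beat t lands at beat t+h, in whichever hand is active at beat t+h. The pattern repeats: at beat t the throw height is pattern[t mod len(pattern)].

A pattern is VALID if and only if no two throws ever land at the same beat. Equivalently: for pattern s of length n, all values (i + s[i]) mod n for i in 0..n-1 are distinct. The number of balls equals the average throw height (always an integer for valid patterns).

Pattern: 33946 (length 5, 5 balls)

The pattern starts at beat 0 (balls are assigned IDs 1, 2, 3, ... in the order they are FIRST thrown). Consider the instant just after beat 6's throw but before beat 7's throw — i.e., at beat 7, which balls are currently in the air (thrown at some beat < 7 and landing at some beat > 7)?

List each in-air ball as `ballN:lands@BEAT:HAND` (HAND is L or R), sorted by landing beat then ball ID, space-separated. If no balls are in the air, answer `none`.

Beat 0 (L): throw ball1 h=3 -> lands@3:R; in-air after throw: [b1@3:R]
Beat 1 (R): throw ball2 h=3 -> lands@4:L; in-air after throw: [b1@3:R b2@4:L]
Beat 2 (L): throw ball3 h=9 -> lands@11:R; in-air after throw: [b1@3:R b2@4:L b3@11:R]
Beat 3 (R): throw ball1 h=4 -> lands@7:R; in-air after throw: [b2@4:L b1@7:R b3@11:R]
Beat 4 (L): throw ball2 h=6 -> lands@10:L; in-air after throw: [b1@7:R b2@10:L b3@11:R]
Beat 5 (R): throw ball4 h=3 -> lands@8:L; in-air after throw: [b1@7:R b4@8:L b2@10:L b3@11:R]
Beat 6 (L): throw ball5 h=3 -> lands@9:R; in-air after throw: [b1@7:R b4@8:L b5@9:R b2@10:L b3@11:R]
Beat 7 (R): throw ball1 h=9 -> lands@16:L; in-air after throw: [b4@8:L b5@9:R b2@10:L b3@11:R b1@16:L]

Answer: ball4:lands@8:L ball5:lands@9:R ball2:lands@10:L ball3:lands@11:R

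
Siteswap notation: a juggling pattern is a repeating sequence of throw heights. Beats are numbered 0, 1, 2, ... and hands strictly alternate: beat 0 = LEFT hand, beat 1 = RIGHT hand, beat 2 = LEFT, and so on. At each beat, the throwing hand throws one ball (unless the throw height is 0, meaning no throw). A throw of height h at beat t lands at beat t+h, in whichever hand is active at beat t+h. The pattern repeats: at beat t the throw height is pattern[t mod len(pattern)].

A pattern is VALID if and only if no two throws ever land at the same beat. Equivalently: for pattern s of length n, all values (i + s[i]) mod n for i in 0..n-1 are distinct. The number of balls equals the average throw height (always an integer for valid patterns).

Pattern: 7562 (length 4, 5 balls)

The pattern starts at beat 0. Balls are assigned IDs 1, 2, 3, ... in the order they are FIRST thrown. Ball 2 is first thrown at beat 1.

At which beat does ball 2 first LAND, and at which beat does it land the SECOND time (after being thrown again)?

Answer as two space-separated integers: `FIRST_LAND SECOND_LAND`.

Beat 0 (L): throw ball1 h=7 -> lands@7:R; in-air after throw: [b1@7:R]
Beat 1 (R): throw ball2 h=5 -> lands@6:L; in-air after throw: [b2@6:L b1@7:R]
Beat 2 (L): throw ball3 h=6 -> lands@8:L; in-air after throw: [b2@6:L b1@7:R b3@8:L]
Beat 3 (R): throw ball4 h=2 -> lands@5:R; in-air after throw: [b4@5:R b2@6:L b1@7:R b3@8:L]
Beat 4 (L): throw ball5 h=7 -> lands@11:R; in-air after throw: [b4@5:R b2@6:L b1@7:R b3@8:L b5@11:R]
Beat 5 (R): throw ball4 h=5 -> lands@10:L; in-air after throw: [b2@6:L b1@7:R b3@8:L b4@10:L b5@11:R]
Beat 6 (L): throw ball2 h=6 -> lands@12:L; in-air after throw: [b1@7:R b3@8:L b4@10:L b5@11:R b2@12:L]
Beat 7 (R): throw ball1 h=2 -> lands@9:R; in-air after throw: [b3@8:L b1@9:R b4@10:L b5@11:R b2@12:L]
Beat 8 (L): throw ball3 h=7 -> lands@15:R; in-air after throw: [b1@9:R b4@10:L b5@11:R b2@12:L b3@15:R]
Beat 9 (R): throw ball1 h=5 -> lands@14:L; in-air after throw: [b4@10:L b5@11:R b2@12:L b1@14:L b3@15:R]
Beat 10 (L): throw ball4 h=6 -> lands@16:L; in-air after throw: [b5@11:R b2@12:L b1@14:L b3@15:R b4@16:L]
Beat 11 (R): throw ball5 h=2 -> lands@13:R; in-air after throw: [b2@12:L b5@13:R b1@14:L b3@15:R b4@16:L]
Ball 2: thrown@1 h=5 -> first land @6; rethrown@6 h=6 -> second land @12

Answer: 6 12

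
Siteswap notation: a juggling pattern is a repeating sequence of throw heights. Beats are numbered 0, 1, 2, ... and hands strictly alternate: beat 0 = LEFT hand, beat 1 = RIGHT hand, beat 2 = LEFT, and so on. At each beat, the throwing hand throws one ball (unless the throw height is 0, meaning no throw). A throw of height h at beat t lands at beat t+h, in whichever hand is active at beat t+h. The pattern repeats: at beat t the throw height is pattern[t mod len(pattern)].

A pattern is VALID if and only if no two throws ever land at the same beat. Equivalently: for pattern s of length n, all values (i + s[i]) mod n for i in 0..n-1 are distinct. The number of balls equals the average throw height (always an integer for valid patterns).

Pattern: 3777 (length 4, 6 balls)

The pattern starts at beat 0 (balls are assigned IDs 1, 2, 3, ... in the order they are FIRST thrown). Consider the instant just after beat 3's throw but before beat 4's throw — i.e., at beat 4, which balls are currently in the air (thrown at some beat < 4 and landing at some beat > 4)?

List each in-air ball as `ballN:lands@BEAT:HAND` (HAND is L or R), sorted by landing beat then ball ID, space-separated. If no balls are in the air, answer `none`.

Beat 0 (L): throw ball1 h=3 -> lands@3:R; in-air after throw: [b1@3:R]
Beat 1 (R): throw ball2 h=7 -> lands@8:L; in-air after throw: [b1@3:R b2@8:L]
Beat 2 (L): throw ball3 h=7 -> lands@9:R; in-air after throw: [b1@3:R b2@8:L b3@9:R]
Beat 3 (R): throw ball1 h=7 -> lands@10:L; in-air after throw: [b2@8:L b3@9:R b1@10:L]
Beat 4 (L): throw ball4 h=3 -> lands@7:R; in-air after throw: [b4@7:R b2@8:L b3@9:R b1@10:L]

Answer: ball2:lands@8:L ball3:lands@9:R ball1:lands@10:L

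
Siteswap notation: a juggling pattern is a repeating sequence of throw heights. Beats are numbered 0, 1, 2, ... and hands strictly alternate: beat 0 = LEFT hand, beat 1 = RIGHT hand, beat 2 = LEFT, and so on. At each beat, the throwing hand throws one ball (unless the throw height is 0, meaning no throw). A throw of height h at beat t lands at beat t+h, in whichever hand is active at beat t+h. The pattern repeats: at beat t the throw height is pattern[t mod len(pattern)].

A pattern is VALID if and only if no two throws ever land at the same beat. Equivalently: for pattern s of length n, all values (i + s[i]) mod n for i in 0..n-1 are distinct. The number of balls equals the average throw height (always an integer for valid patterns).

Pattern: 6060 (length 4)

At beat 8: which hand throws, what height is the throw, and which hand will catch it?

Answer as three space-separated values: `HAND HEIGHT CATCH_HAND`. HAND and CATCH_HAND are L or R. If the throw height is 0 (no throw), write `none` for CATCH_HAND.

Beat 8: 8 mod 2 = 0, so hand = L
Throw height = pattern[8 mod 4] = pattern[0] = 6
Lands at beat 8+6=14, 14 mod 2 = 0, so catch hand = L

Answer: L 6 L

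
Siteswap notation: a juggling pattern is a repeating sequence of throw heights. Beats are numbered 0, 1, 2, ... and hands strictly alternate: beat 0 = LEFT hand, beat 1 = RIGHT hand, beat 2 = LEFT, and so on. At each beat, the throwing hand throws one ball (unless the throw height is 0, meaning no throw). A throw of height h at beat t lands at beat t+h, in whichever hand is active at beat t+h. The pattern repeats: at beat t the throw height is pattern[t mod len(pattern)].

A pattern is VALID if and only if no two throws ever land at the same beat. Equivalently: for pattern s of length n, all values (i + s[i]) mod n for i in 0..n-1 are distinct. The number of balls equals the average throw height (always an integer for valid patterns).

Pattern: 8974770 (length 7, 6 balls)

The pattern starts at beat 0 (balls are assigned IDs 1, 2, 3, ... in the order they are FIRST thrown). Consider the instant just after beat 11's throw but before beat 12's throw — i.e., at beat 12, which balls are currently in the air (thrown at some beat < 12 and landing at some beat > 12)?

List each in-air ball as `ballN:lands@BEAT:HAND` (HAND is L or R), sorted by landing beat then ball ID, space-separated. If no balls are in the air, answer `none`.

Beat 0 (L): throw ball1 h=8 -> lands@8:L; in-air after throw: [b1@8:L]
Beat 1 (R): throw ball2 h=9 -> lands@10:L; in-air after throw: [b1@8:L b2@10:L]
Beat 2 (L): throw ball3 h=7 -> lands@9:R; in-air after throw: [b1@8:L b3@9:R b2@10:L]
Beat 3 (R): throw ball4 h=4 -> lands@7:R; in-air after throw: [b4@7:R b1@8:L b3@9:R b2@10:L]
Beat 4 (L): throw ball5 h=7 -> lands@11:R; in-air after throw: [b4@7:R b1@8:L b3@9:R b2@10:L b5@11:R]
Beat 5 (R): throw ball6 h=7 -> lands@12:L; in-air after throw: [b4@7:R b1@8:L b3@9:R b2@10:L b5@11:R b6@12:L]
Beat 7 (R): throw ball4 h=8 -> lands@15:R; in-air after throw: [b1@8:L b3@9:R b2@10:L b5@11:R b6@12:L b4@15:R]
Beat 8 (L): throw ball1 h=9 -> lands@17:R; in-air after throw: [b3@9:R b2@10:L b5@11:R b6@12:L b4@15:R b1@17:R]
Beat 9 (R): throw ball3 h=7 -> lands@16:L; in-air after throw: [b2@10:L b5@11:R b6@12:L b4@15:R b3@16:L b1@17:R]
Beat 10 (L): throw ball2 h=4 -> lands@14:L; in-air after throw: [b5@11:R b6@12:L b2@14:L b4@15:R b3@16:L b1@17:R]
Beat 11 (R): throw ball5 h=7 -> lands@18:L; in-air after throw: [b6@12:L b2@14:L b4@15:R b3@16:L b1@17:R b5@18:L]
Beat 12 (L): throw ball6 h=7 -> lands@19:R; in-air after throw: [b2@14:L b4@15:R b3@16:L b1@17:R b5@18:L b6@19:R]

Answer: ball2:lands@14:L ball4:lands@15:R ball3:lands@16:L ball1:lands@17:R ball5:lands@18:L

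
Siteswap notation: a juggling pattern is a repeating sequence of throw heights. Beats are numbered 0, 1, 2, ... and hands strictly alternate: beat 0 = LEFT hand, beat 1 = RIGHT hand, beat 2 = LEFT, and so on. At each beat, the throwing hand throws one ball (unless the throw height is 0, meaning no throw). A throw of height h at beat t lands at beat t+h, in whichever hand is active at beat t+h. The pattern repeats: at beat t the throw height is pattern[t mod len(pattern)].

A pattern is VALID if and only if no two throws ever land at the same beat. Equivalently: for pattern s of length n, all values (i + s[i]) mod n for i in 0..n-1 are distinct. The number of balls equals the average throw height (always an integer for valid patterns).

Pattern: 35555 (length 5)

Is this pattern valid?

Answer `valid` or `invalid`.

Answer: invalid

Derivation:
i=0: (i + s[i]) mod n = (0 + 3) mod 5 = 3
i=1: (i + s[i]) mod n = (1 + 5) mod 5 = 1
i=2: (i + s[i]) mod n = (2 + 5) mod 5 = 2
i=3: (i + s[i]) mod n = (3 + 5) mod 5 = 3
i=4: (i + s[i]) mod n = (4 + 5) mod 5 = 4
Residues: [3, 1, 2, 3, 4], distinct: False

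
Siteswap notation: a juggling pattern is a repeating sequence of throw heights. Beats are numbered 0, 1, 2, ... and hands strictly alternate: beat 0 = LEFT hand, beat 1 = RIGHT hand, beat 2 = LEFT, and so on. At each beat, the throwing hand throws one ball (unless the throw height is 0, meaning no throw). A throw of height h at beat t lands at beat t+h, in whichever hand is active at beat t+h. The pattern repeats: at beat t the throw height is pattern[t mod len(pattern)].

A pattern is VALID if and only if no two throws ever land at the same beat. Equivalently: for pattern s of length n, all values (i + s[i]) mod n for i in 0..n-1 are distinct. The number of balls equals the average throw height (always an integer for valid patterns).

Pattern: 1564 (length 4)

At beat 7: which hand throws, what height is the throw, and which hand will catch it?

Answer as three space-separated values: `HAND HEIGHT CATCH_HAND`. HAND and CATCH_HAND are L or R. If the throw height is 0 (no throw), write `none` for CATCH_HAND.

Beat 7: 7 mod 2 = 1, so hand = R
Throw height = pattern[7 mod 4] = pattern[3] = 4
Lands at beat 7+4=11, 11 mod 2 = 1, so catch hand = R

Answer: R 4 R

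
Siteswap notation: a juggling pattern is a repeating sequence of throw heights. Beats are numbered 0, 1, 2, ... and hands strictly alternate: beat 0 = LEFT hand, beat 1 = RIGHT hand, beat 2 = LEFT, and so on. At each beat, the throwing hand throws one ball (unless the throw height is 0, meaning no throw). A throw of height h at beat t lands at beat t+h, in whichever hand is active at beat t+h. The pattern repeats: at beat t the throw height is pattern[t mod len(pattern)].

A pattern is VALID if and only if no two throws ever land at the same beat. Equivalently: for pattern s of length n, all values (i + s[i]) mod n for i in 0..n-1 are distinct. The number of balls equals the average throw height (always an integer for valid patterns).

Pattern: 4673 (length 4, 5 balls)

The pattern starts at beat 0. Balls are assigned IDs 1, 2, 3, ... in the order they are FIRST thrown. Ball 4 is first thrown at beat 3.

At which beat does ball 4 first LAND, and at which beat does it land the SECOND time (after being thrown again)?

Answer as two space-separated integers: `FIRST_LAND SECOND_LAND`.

Answer: 6 13

Derivation:
Beat 0 (L): throw ball1 h=4 -> lands@4:L; in-air after throw: [b1@4:L]
Beat 1 (R): throw ball2 h=6 -> lands@7:R; in-air after throw: [b1@4:L b2@7:R]
Beat 2 (L): throw ball3 h=7 -> lands@9:R; in-air after throw: [b1@4:L b2@7:R b3@9:R]
Beat 3 (R): throw ball4 h=3 -> lands@6:L; in-air after throw: [b1@4:L b4@6:L b2@7:R b3@9:R]
Beat 4 (L): throw ball1 h=4 -> lands@8:L; in-air after throw: [b4@6:L b2@7:R b1@8:L b3@9:R]
Beat 5 (R): throw ball5 h=6 -> lands@11:R; in-air after throw: [b4@6:L b2@7:R b1@8:L b3@9:R b5@11:R]
Beat 6 (L): throw ball4 h=7 -> lands@13:R; in-air after throw: [b2@7:R b1@8:L b3@9:R b5@11:R b4@13:R]
Beat 7 (R): throw ball2 h=3 -> lands@10:L; in-air after throw: [b1@8:L b3@9:R b2@10:L b5@11:R b4@13:R]
Beat 8 (L): throw ball1 h=4 -> lands@12:L; in-air after throw: [b3@9:R b2@10:L b5@11:R b1@12:L b4@13:R]
Beat 9 (R): throw ball3 h=6 -> lands@15:R; in-air after throw: [b2@10:L b5@11:R b1@12:L b4@13:R b3@15:R]
Beat 10 (L): throw ball2 h=7 -> lands@17:R; in-air after throw: [b5@11:R b1@12:L b4@13:R b3@15:R b2@17:R]
Beat 11 (R): throw ball5 h=3 -> lands@14:L; in-air after throw: [b1@12:L b4@13:R b5@14:L b3@15:R b2@17:R]
Beat 12 (L): throw ball1 h=4 -> lands@16:L; in-air after throw: [b4@13:R b5@14:L b3@15:R b1@16:L b2@17:R]
Beat 13 (R): throw ball4 h=6 -> lands@19:R; in-air after throw: [b5@14:L b3@15:R b1@16:L b2@17:R b4@19:R]
Ball 4: thrown@3 h=3 -> first land @6; rethrown@6 h=7 -> second land @13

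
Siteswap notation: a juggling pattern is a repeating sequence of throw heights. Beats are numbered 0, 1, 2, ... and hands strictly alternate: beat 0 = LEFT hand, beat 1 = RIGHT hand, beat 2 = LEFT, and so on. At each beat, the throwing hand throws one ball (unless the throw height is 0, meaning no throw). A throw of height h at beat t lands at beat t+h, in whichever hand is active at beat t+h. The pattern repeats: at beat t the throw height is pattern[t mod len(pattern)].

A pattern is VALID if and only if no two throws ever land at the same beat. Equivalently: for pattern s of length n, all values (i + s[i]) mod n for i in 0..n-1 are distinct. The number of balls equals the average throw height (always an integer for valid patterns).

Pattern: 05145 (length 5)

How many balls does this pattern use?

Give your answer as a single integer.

Pattern = [0, 5, 1, 4, 5], length n = 5
  position 0: throw height = 0, running sum = 0
  position 1: throw height = 5, running sum = 5
  position 2: throw height = 1, running sum = 6
  position 3: throw height = 4, running sum = 10
  position 4: throw height = 5, running sum = 15
Total sum = 15; balls = sum / n = 15 / 5 = 3

Answer: 3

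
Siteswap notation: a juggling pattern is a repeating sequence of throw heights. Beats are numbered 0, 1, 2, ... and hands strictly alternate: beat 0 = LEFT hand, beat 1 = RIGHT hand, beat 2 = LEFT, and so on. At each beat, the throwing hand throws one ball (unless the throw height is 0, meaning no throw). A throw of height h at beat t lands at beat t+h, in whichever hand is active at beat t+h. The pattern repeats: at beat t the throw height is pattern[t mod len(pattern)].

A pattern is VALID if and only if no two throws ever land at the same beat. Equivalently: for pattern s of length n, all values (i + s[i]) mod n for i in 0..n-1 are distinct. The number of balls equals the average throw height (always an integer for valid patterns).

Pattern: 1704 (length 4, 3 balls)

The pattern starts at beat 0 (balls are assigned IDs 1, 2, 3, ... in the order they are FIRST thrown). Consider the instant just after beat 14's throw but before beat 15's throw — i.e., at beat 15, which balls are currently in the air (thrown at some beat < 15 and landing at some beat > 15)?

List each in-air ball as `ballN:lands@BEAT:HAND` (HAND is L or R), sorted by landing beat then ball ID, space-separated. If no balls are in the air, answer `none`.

Answer: ball1:lands@16:L ball3:lands@20:L

Derivation:
Beat 0 (L): throw ball1 h=1 -> lands@1:R; in-air after throw: [b1@1:R]
Beat 1 (R): throw ball1 h=7 -> lands@8:L; in-air after throw: [b1@8:L]
Beat 3 (R): throw ball2 h=4 -> lands@7:R; in-air after throw: [b2@7:R b1@8:L]
Beat 4 (L): throw ball3 h=1 -> lands@5:R; in-air after throw: [b3@5:R b2@7:R b1@8:L]
Beat 5 (R): throw ball3 h=7 -> lands@12:L; in-air after throw: [b2@7:R b1@8:L b3@12:L]
Beat 7 (R): throw ball2 h=4 -> lands@11:R; in-air after throw: [b1@8:L b2@11:R b3@12:L]
Beat 8 (L): throw ball1 h=1 -> lands@9:R; in-air after throw: [b1@9:R b2@11:R b3@12:L]
Beat 9 (R): throw ball1 h=7 -> lands@16:L; in-air after throw: [b2@11:R b3@12:L b1@16:L]
Beat 11 (R): throw ball2 h=4 -> lands@15:R; in-air after throw: [b3@12:L b2@15:R b1@16:L]
Beat 12 (L): throw ball3 h=1 -> lands@13:R; in-air after throw: [b3@13:R b2@15:R b1@16:L]
Beat 13 (R): throw ball3 h=7 -> lands@20:L; in-air after throw: [b2@15:R b1@16:L b3@20:L]
Beat 15 (R): throw ball2 h=4 -> lands@19:R; in-air after throw: [b1@16:L b2@19:R b3@20:L]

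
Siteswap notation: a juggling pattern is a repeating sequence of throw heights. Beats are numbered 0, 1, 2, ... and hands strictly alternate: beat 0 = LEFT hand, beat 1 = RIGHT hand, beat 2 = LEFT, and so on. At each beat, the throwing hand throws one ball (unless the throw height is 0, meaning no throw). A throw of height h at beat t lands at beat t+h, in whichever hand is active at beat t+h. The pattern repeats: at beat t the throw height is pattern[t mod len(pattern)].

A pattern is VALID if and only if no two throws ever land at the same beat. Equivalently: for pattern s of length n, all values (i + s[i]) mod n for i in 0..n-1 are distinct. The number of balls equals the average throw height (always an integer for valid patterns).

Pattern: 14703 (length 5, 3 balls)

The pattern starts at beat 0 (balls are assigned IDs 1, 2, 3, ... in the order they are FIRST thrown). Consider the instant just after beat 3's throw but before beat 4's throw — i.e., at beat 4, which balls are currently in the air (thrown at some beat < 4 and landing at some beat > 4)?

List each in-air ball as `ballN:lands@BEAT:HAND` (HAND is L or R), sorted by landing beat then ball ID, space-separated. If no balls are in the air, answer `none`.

Answer: ball1:lands@5:R ball2:lands@9:R

Derivation:
Beat 0 (L): throw ball1 h=1 -> lands@1:R; in-air after throw: [b1@1:R]
Beat 1 (R): throw ball1 h=4 -> lands@5:R; in-air after throw: [b1@5:R]
Beat 2 (L): throw ball2 h=7 -> lands@9:R; in-air after throw: [b1@5:R b2@9:R]
Beat 4 (L): throw ball3 h=3 -> lands@7:R; in-air after throw: [b1@5:R b3@7:R b2@9:R]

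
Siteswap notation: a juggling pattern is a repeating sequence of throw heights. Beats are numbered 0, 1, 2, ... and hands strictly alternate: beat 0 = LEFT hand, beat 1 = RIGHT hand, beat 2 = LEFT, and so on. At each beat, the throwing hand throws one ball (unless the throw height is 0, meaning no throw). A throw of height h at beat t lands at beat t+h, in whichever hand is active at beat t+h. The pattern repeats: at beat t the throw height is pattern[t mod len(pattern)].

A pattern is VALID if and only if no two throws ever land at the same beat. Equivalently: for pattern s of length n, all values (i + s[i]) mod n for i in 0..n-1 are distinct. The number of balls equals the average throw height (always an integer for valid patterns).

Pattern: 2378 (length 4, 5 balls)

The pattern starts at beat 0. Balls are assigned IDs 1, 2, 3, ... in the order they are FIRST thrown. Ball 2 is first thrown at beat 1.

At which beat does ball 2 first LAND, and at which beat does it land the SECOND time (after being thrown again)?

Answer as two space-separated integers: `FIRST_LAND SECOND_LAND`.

Beat 0 (L): throw ball1 h=2 -> lands@2:L; in-air after throw: [b1@2:L]
Beat 1 (R): throw ball2 h=3 -> lands@4:L; in-air after throw: [b1@2:L b2@4:L]
Beat 2 (L): throw ball1 h=7 -> lands@9:R; in-air after throw: [b2@4:L b1@9:R]
Beat 3 (R): throw ball3 h=8 -> lands@11:R; in-air after throw: [b2@4:L b1@9:R b3@11:R]
Beat 4 (L): throw ball2 h=2 -> lands@6:L; in-air after throw: [b2@6:L b1@9:R b3@11:R]
Beat 5 (R): throw ball4 h=3 -> lands@8:L; in-air after throw: [b2@6:L b4@8:L b1@9:R b3@11:R]
Beat 6 (L): throw ball2 h=7 -> lands@13:R; in-air after throw: [b4@8:L b1@9:R b3@11:R b2@13:R]
Ball 2: thrown@1 h=3 -> first land @4; rethrown@4 h=2 -> second land @6

Answer: 4 6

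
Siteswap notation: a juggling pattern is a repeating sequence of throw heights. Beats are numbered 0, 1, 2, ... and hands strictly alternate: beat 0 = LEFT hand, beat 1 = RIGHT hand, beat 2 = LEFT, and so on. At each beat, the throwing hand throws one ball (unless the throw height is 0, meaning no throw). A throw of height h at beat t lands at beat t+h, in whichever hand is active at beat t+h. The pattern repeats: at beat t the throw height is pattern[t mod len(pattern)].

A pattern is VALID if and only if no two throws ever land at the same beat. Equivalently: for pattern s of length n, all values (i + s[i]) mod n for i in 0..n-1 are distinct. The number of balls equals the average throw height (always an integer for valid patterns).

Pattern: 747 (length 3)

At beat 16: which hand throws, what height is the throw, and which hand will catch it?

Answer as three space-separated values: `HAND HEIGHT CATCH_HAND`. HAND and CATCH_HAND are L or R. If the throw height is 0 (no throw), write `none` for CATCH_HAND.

Beat 16: 16 mod 2 = 0, so hand = L
Throw height = pattern[16 mod 3] = pattern[1] = 4
Lands at beat 16+4=20, 20 mod 2 = 0, so catch hand = L

Answer: L 4 L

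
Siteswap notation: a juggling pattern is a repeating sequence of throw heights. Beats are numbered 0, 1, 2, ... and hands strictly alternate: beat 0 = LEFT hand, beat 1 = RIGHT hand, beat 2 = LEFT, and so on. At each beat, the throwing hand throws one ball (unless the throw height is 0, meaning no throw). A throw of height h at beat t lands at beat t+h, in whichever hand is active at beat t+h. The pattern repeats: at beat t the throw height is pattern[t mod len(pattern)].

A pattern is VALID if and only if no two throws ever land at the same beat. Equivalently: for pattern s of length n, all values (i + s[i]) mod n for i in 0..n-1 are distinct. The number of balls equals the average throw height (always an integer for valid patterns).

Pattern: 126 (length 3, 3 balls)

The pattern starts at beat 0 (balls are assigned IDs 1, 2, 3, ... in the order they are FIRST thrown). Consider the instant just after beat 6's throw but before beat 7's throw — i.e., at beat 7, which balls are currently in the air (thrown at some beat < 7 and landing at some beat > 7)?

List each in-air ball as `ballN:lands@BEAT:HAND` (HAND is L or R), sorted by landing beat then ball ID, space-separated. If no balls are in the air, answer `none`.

Answer: ball2:lands@8:L ball3:lands@11:R

Derivation:
Beat 0 (L): throw ball1 h=1 -> lands@1:R; in-air after throw: [b1@1:R]
Beat 1 (R): throw ball1 h=2 -> lands@3:R; in-air after throw: [b1@3:R]
Beat 2 (L): throw ball2 h=6 -> lands@8:L; in-air after throw: [b1@3:R b2@8:L]
Beat 3 (R): throw ball1 h=1 -> lands@4:L; in-air after throw: [b1@4:L b2@8:L]
Beat 4 (L): throw ball1 h=2 -> lands@6:L; in-air after throw: [b1@6:L b2@8:L]
Beat 5 (R): throw ball3 h=6 -> lands@11:R; in-air after throw: [b1@6:L b2@8:L b3@11:R]
Beat 6 (L): throw ball1 h=1 -> lands@7:R; in-air after throw: [b1@7:R b2@8:L b3@11:R]
Beat 7 (R): throw ball1 h=2 -> lands@9:R; in-air after throw: [b2@8:L b1@9:R b3@11:R]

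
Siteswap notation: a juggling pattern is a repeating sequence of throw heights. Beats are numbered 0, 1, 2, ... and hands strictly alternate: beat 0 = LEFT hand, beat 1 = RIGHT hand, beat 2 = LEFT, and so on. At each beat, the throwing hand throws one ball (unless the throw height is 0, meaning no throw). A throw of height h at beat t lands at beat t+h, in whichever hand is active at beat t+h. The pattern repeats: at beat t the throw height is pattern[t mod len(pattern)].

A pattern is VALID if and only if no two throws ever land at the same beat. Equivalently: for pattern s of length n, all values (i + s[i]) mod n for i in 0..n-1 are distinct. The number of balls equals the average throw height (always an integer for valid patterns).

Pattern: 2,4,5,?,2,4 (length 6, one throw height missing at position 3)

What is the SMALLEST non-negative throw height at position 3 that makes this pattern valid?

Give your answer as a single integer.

Answer: 1

Derivation:
i=0: (0 + 2) mod 6 = 2
i=1: (1 + 4) mod 6 = 5
i=2: (2 + 5) mod 6 = 1
i=3: s[i]=? (unknown)
i=4: (4 + 2) mod 6 = 0
i=5: (5 + 4) mod 6 = 3
Known residues: [0, 1, 2, 3, 5]; need a permutation of 0..5, so missing residue r = 4
Need (3 + s) mod 6 = 4; smallest s = (4 - 3) mod 6 = 1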